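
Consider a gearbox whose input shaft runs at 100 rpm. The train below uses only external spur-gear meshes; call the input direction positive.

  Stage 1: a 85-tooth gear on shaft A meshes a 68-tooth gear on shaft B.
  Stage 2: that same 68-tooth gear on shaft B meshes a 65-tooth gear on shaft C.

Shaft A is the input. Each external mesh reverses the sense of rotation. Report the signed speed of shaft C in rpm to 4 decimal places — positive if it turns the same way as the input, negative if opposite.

Stage 1 [85T→68T]: ω = 100.0000×85/68 = 125.0000 rpm, dir flips to −; running = −125.0000
Stage 2 [68T→65T]: ω = 125.0000×68/65 = 130.7692 rpm, dir flips to +; running = +130.7692

+130.7692 rpm (same as input, |ω| = 130.7692 rpm)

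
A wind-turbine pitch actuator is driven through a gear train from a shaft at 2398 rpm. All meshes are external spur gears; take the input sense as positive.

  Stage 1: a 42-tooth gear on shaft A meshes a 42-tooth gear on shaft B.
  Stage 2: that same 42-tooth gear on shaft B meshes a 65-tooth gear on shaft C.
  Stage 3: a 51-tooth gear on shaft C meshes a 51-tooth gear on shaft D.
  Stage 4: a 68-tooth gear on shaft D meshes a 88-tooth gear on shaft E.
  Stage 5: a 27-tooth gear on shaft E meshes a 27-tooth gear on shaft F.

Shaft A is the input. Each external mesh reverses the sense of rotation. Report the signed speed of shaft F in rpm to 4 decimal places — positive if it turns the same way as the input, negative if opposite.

-1197.3231 rpm (opposite to input, |ω| = 1197.3231 rpm)

Stage 1 [42T→42T]: ω = 2398.0000×42/42 = 2398.0000 rpm, dir flips to −; running = −2398.0000
Stage 2 [42T→65T]: ω = 2398.0000×42/65 = 1549.4769 rpm, dir flips to +; running = +1549.4769
Stage 3 [51T→51T]: ω = 1549.4769×51/51 = 1549.4769 rpm, dir flips to −; running = −1549.4769
Stage 4 [68T→88T]: ω = 1549.4769×68/88 = 1197.3231 rpm, dir flips to +; running = +1197.3231
Stage 5 [27T→27T]: ω = 1197.3231×27/27 = 1197.3231 rpm, dir flips to −; running = −1197.3231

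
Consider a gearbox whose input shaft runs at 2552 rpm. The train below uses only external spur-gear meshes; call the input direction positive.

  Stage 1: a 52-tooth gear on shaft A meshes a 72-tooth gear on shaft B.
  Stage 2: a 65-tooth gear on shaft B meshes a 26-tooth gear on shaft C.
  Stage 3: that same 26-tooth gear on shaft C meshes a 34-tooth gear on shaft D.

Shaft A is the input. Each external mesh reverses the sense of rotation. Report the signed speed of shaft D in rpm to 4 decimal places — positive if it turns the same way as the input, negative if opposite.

Stage 1 [52T→72T]: ω = 2552.0000×52/72 = 1843.1111 rpm, dir flips to −; running = −1843.1111
Stage 2 [65T→26T]: ω = 1843.1111×65/26 = 4607.7778 rpm, dir flips to +; running = +4607.7778
Stage 3 [26T→34T]: ω = 4607.7778×26/34 = 3523.5948 rpm, dir flips to −; running = −3523.5948

-3523.5948 rpm (opposite to input, |ω| = 3523.5948 rpm)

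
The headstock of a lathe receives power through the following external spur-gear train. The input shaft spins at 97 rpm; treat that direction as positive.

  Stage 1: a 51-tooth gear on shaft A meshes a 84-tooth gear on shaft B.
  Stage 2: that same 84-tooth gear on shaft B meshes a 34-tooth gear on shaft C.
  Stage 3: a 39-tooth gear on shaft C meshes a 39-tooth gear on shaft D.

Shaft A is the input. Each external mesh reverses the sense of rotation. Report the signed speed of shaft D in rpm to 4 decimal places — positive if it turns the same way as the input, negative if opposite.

-145.5000 rpm (opposite to input, |ω| = 145.5000 rpm)

Stage 1 [51T→84T]: ω = 97.0000×51/84 = 58.8929 rpm, dir flips to −; running = −58.8929
Stage 2 [84T→34T]: ω = 58.8929×84/34 = 145.5000 rpm, dir flips to +; running = +145.5000
Stage 3 [39T→39T]: ω = 145.5000×39/39 = 145.5000 rpm, dir flips to −; running = −145.5000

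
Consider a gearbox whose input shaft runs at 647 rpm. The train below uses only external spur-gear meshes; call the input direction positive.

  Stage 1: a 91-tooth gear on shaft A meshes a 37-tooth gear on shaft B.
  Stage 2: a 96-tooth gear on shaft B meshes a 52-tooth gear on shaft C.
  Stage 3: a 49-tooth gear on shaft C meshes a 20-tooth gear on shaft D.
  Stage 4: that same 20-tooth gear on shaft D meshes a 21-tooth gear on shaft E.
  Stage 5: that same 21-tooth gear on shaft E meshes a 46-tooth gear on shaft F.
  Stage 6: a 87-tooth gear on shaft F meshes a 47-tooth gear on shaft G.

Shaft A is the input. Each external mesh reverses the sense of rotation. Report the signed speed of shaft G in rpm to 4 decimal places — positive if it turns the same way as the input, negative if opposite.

+5792.5725 rpm (same as input, |ω| = 5792.5725 rpm)

Stage 1 [91T→37T]: ω = 647.0000×91/37 = 1591.2703 rpm, dir flips to −; running = −1591.2703
Stage 2 [96T→52T]: ω = 1591.2703×96/52 = 2937.7297 rpm, dir flips to +; running = +2937.7297
Stage 3 [49T→20T]: ω = 2937.7297×49/20 = 7197.4378 rpm, dir flips to −; running = −7197.4378
Stage 4 [20T→21T]: ω = 7197.4378×20/21 = 6854.7027 rpm, dir flips to +; running = +6854.7027
Stage 5 [21T→46T]: ω = 6854.7027×21/46 = 3129.3208 rpm, dir flips to −; running = −3129.3208
Stage 6 [87T→47T]: ω = 3129.3208×87/47 = 5792.5725 rpm, dir flips to +; running = +5792.5725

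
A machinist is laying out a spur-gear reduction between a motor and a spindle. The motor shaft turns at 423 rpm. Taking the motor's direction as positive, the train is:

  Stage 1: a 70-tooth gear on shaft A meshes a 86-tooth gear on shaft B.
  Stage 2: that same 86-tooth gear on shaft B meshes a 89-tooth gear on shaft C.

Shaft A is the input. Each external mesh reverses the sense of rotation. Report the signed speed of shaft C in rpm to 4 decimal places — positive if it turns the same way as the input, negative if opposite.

+332.6966 rpm (same as input, |ω| = 332.6966 rpm)

Stage 1 [70T→86T]: ω = 423.0000×70/86 = 344.3023 rpm, dir flips to −; running = −344.3023
Stage 2 [86T→89T]: ω = 344.3023×86/89 = 332.6966 rpm, dir flips to +; running = +332.6966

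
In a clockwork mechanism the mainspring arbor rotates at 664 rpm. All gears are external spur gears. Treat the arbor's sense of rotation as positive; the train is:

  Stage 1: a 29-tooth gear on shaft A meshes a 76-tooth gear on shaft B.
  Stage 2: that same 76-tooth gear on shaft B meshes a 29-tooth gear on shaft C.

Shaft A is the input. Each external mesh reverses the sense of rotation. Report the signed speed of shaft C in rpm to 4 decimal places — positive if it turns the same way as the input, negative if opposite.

Stage 1 [29T→76T]: ω = 664.0000×29/76 = 253.3684 rpm, dir flips to −; running = −253.3684
Stage 2 [76T→29T]: ω = 253.3684×76/29 = 664.0000 rpm, dir flips to +; running = +664.0000

+664.0000 rpm (same as input, |ω| = 664.0000 rpm)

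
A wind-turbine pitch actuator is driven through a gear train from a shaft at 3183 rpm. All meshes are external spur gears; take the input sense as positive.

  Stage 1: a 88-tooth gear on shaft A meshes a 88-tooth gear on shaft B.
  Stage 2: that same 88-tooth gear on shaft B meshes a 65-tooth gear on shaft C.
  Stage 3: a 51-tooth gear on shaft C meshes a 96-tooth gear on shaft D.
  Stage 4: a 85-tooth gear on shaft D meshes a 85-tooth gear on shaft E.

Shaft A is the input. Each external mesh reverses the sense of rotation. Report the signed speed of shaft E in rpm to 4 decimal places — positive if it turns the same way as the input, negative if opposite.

Stage 1 [88T→88T]: ω = 3183.0000×88/88 = 3183.0000 rpm, dir flips to −; running = −3183.0000
Stage 2 [88T→65T]: ω = 3183.0000×88/65 = 4309.2923 rpm, dir flips to +; running = +4309.2923
Stage 3 [51T→96T]: ω = 4309.2923×51/96 = 2289.3115 rpm, dir flips to −; running = −2289.3115
Stage 4 [85T→85T]: ω = 2289.3115×85/85 = 2289.3115 rpm, dir flips to +; running = +2289.3115

+2289.3115 rpm (same as input, |ω| = 2289.3115 rpm)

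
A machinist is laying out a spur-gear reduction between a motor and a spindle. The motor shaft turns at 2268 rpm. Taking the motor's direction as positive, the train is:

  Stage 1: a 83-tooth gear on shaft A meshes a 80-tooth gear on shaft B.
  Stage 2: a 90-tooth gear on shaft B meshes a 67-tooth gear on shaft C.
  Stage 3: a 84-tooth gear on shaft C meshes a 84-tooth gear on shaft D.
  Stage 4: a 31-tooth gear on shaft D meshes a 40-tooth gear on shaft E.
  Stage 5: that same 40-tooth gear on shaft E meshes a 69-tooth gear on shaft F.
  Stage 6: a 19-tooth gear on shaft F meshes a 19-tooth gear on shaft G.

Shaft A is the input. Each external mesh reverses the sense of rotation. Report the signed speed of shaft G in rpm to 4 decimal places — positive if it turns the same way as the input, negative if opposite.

Stage 1 [83T→80T]: ω = 2268.0000×83/80 = 2353.0500 rpm, dir flips to −; running = −2353.0500
Stage 2 [90T→67T]: ω = 2353.0500×90/67 = 3160.8134 rpm, dir flips to +; running = +3160.8134
Stage 3 [84T→84T]: ω = 3160.8134×84/84 = 3160.8134 rpm, dir flips to −; running = −3160.8134
Stage 4 [31T→40T]: ω = 3160.8134×31/40 = 2449.6304 rpm, dir flips to +; running = +2449.6304
Stage 5 [40T→69T]: ω = 2449.6304×40/69 = 1420.0756 rpm, dir flips to −; running = −1420.0756
Stage 6 [19T→19T]: ω = 1420.0756×19/19 = 1420.0756 rpm, dir flips to +; running = +1420.0756

+1420.0756 rpm (same as input, |ω| = 1420.0756 rpm)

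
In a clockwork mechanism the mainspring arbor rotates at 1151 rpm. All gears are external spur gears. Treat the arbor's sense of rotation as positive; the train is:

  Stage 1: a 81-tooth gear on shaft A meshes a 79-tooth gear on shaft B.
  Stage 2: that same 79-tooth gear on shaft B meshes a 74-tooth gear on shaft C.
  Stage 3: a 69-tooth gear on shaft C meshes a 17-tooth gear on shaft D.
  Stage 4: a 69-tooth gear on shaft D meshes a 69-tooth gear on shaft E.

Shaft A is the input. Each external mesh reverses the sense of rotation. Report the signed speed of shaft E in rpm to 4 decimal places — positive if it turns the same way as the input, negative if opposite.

Stage 1 [81T→79T]: ω = 1151.0000×81/79 = 1180.1392 rpm, dir flips to −; running = −1180.1392
Stage 2 [79T→74T]: ω = 1180.1392×79/74 = 1259.8784 rpm, dir flips to +; running = +1259.8784
Stage 3 [69T→17T]: ω = 1259.8784×69/17 = 5113.6240 rpm, dir flips to −; running = −5113.6240
Stage 4 [69T→69T]: ω = 5113.6240×69/69 = 5113.6240 rpm, dir flips to +; running = +5113.6240

+5113.6240 rpm (same as input, |ω| = 5113.6240 rpm)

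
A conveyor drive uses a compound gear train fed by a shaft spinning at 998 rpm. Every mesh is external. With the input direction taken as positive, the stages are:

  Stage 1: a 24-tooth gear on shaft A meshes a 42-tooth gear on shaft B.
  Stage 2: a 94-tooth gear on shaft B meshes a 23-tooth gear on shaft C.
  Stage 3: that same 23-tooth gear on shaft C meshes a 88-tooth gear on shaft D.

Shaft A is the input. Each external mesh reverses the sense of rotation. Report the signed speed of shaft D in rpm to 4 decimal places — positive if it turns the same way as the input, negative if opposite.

-609.1688 rpm (opposite to input, |ω| = 609.1688 rpm)

Stage 1 [24T→42T]: ω = 998.0000×24/42 = 570.2857 rpm, dir flips to −; running = −570.2857
Stage 2 [94T→23T]: ω = 570.2857×94/23 = 2330.7329 rpm, dir flips to +; running = +2330.7329
Stage 3 [23T→88T]: ω = 2330.7329×23/88 = 609.1688 rpm, dir flips to −; running = −609.1688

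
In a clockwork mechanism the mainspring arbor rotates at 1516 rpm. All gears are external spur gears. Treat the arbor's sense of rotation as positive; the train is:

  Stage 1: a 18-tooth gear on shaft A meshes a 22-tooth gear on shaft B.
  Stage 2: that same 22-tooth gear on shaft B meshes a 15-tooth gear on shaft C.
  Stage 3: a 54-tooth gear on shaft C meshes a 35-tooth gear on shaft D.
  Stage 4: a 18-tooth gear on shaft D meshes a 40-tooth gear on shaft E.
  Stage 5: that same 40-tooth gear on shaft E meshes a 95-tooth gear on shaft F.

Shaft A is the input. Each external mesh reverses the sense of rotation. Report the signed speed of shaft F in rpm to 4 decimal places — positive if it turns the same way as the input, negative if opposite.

Stage 1 [18T→22T]: ω = 1516.0000×18/22 = 1240.3636 rpm, dir flips to −; running = −1240.3636
Stage 2 [22T→15T]: ω = 1240.3636×22/15 = 1819.2000 rpm, dir flips to +; running = +1819.2000
Stage 3 [54T→35T]: ω = 1819.2000×54/35 = 2806.7657 rpm, dir flips to −; running = −2806.7657
Stage 4 [18T→40T]: ω = 2806.7657×18/40 = 1263.0446 rpm, dir flips to +; running = +1263.0446
Stage 5 [40T→95T]: ω = 1263.0446×40/95 = 531.8082 rpm, dir flips to −; running = −531.8082

-531.8082 rpm (opposite to input, |ω| = 531.8082 rpm)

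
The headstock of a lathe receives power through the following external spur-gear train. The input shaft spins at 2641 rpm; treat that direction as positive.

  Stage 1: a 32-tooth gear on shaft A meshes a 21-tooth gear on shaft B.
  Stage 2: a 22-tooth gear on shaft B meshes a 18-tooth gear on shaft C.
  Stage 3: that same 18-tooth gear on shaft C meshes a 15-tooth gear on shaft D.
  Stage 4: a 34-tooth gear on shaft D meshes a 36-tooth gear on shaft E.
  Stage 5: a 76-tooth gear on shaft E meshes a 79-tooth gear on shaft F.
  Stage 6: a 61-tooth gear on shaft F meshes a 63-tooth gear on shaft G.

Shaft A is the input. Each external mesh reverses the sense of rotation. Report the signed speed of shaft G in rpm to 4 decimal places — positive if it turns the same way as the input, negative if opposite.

Stage 1 [32T→21T]: ω = 2641.0000×32/21 = 4024.3810 rpm, dir flips to −; running = −4024.3810
Stage 2 [22T→18T]: ω = 4024.3810×22/18 = 4918.6878 rpm, dir flips to +; running = +4918.6878
Stage 3 [18T→15T]: ω = 4918.6878×18/15 = 5902.4254 rpm, dir flips to −; running = −5902.4254
Stage 4 [34T→36T]: ω = 5902.4254×34/36 = 5574.5129 rpm, dir flips to +; running = +5574.5129
Stage 5 [76T→79T]: ω = 5574.5129×76/79 = 5362.8225 rpm, dir flips to −; running = −5362.8225
Stage 6 [61T→63T]: ω = 5362.8225×61/63 = 5192.5742 rpm, dir flips to +; running = +5192.5742

+5192.5742 rpm (same as input, |ω| = 5192.5742 rpm)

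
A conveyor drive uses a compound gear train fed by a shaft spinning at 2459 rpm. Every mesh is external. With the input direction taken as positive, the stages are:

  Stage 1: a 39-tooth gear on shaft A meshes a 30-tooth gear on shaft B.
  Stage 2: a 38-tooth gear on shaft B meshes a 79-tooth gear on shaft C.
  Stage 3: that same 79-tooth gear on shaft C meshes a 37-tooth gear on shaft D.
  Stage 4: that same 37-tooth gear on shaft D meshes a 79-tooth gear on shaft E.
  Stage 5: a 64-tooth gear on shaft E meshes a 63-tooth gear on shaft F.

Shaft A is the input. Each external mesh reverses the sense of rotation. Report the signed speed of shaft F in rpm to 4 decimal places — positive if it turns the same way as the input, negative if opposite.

-1562.0604 rpm (opposite to input, |ω| = 1562.0604 rpm)

Stage 1 [39T→30T]: ω = 2459.0000×39/30 = 3196.7000 rpm, dir flips to −; running = −3196.7000
Stage 2 [38T→79T]: ω = 3196.7000×38/79 = 1537.6532 rpm, dir flips to +; running = +1537.6532
Stage 3 [79T→37T]: ω = 1537.6532×79/37 = 3283.0973 rpm, dir flips to −; running = −3283.0973
Stage 4 [37T→79T]: ω = 3283.0973×37/79 = 1537.6532 rpm, dir flips to +; running = +1537.6532
Stage 5 [64T→63T]: ω = 1537.6532×64/63 = 1562.0604 rpm, dir flips to −; running = −1562.0604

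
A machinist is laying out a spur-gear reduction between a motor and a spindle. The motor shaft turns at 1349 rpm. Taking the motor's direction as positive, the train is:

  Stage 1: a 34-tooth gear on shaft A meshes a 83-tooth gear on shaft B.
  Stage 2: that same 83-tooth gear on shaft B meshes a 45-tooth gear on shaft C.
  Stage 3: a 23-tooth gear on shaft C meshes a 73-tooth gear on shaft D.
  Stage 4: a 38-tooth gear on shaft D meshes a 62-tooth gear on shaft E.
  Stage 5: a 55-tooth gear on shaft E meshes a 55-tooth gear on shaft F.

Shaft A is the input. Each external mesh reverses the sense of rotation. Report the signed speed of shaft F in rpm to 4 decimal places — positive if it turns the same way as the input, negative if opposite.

Stage 1 [34T→83T]: ω = 1349.0000×34/83 = 552.6024 rpm, dir flips to −; running = −552.6024
Stage 2 [83T→45T]: ω = 552.6024×83/45 = 1019.2444 rpm, dir flips to +; running = +1019.2444
Stage 3 [23T→73T]: ω = 1019.2444×23/73 = 321.1318 rpm, dir flips to −; running = −321.1318
Stage 4 [38T→62T]: ω = 321.1318×38/62 = 196.8227 rpm, dir flips to +; running = +196.8227
Stage 5 [55T→55T]: ω = 196.8227×55/55 = 196.8227 rpm, dir flips to −; running = −196.8227

-196.8227 rpm (opposite to input, |ω| = 196.8227 rpm)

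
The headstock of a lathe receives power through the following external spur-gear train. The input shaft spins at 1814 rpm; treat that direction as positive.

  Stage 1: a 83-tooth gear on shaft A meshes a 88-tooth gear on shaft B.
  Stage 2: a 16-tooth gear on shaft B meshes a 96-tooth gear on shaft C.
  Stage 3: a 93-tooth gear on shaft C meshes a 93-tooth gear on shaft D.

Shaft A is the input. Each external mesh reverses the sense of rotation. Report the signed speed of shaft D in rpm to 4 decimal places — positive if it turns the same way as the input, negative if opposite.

Stage 1 [83T→88T]: ω = 1814.0000×83/88 = 1710.9318 rpm, dir flips to −; running = −1710.9318
Stage 2 [16T→96T]: ω = 1710.9318×16/96 = 285.1553 rpm, dir flips to +; running = +285.1553
Stage 3 [93T→93T]: ω = 285.1553×93/93 = 285.1553 rpm, dir flips to −; running = −285.1553

-285.1553 rpm (opposite to input, |ω| = 285.1553 rpm)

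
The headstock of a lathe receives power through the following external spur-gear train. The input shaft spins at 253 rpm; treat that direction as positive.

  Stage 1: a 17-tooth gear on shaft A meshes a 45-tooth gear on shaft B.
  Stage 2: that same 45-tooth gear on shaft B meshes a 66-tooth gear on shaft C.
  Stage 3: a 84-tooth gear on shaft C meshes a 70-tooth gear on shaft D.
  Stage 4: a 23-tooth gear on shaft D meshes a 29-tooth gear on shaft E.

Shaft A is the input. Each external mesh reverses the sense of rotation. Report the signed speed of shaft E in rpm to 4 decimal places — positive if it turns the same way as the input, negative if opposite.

Stage 1 [17T→45T]: ω = 253.0000×17/45 = 95.5778 rpm, dir flips to −; running = −95.5778
Stage 2 [45T→66T]: ω = 95.5778×45/66 = 65.1667 rpm, dir flips to +; running = +65.1667
Stage 3 [84T→70T]: ω = 65.1667×84/70 = 78.2000 rpm, dir flips to −; running = −78.2000
Stage 4 [23T→29T]: ω = 78.2000×23/29 = 62.0207 rpm, dir flips to +; running = +62.0207

+62.0207 rpm (same as input, |ω| = 62.0207 rpm)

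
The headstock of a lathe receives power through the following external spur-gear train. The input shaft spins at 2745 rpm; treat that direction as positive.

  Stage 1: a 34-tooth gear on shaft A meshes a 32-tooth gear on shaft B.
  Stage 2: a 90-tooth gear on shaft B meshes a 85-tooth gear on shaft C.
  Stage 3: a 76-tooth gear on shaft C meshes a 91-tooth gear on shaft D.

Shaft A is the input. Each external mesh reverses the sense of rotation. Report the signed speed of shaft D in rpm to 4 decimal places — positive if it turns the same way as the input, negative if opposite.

-2579.0934 rpm (opposite to input, |ω| = 2579.0934 rpm)

Stage 1 [34T→32T]: ω = 2745.0000×34/32 = 2916.5625 rpm, dir flips to −; running = −2916.5625
Stage 2 [90T→85T]: ω = 2916.5625×90/85 = 3088.1250 rpm, dir flips to +; running = +3088.1250
Stage 3 [76T→91T]: ω = 3088.1250×76/91 = 2579.0934 rpm, dir flips to −; running = −2579.0934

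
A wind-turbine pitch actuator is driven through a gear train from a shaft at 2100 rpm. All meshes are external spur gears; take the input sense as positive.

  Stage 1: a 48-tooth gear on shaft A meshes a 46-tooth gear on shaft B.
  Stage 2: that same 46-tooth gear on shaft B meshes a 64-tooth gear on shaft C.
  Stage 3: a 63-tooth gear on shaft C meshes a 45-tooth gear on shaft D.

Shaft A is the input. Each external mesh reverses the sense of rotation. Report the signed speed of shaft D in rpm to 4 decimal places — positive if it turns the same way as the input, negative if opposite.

Stage 1 [48T→46T]: ω = 2100.0000×48/46 = 2191.3043 rpm, dir flips to −; running = −2191.3043
Stage 2 [46T→64T]: ω = 2191.3043×46/64 = 1575.0000 rpm, dir flips to +; running = +1575.0000
Stage 3 [63T→45T]: ω = 1575.0000×63/45 = 2205.0000 rpm, dir flips to −; running = −2205.0000

-2205.0000 rpm (opposite to input, |ω| = 2205.0000 rpm)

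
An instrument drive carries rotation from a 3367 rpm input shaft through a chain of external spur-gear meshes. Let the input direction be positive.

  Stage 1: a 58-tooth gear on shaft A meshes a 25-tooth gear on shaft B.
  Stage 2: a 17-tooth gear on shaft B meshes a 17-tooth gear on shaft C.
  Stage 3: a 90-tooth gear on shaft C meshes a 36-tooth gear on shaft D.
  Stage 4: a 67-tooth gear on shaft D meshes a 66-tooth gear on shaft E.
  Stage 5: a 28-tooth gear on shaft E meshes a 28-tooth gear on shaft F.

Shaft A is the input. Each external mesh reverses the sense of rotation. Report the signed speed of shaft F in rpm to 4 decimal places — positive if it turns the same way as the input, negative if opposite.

-19824.4879 rpm (opposite to input, |ω| = 19824.4879 rpm)

Stage 1 [58T→25T]: ω = 3367.0000×58/25 = 7811.4400 rpm, dir flips to −; running = −7811.4400
Stage 2 [17T→17T]: ω = 7811.4400×17/17 = 7811.4400 rpm, dir flips to +; running = +7811.4400
Stage 3 [90T→36T]: ω = 7811.4400×90/36 = 19528.6000 rpm, dir flips to −; running = −19528.6000
Stage 4 [67T→66T]: ω = 19528.6000×67/66 = 19824.4879 rpm, dir flips to +; running = +19824.4879
Stage 5 [28T→28T]: ω = 19824.4879×28/28 = 19824.4879 rpm, dir flips to −; running = −19824.4879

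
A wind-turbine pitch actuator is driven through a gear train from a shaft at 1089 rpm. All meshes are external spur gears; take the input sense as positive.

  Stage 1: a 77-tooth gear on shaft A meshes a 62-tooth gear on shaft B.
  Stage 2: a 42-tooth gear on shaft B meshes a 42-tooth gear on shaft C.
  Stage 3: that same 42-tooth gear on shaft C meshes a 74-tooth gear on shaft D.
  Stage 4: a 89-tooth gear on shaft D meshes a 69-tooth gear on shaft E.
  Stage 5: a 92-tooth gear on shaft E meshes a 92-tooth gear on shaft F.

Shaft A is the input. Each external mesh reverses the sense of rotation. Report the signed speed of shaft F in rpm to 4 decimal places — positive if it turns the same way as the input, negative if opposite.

-990.1145 rpm (opposite to input, |ω| = 990.1145 rpm)

Stage 1 [77T→62T]: ω = 1089.0000×77/62 = 1352.4677 rpm, dir flips to −; running = −1352.4677
Stage 2 [42T→42T]: ω = 1352.4677×42/42 = 1352.4677 rpm, dir flips to +; running = +1352.4677
Stage 3 [42T→74T]: ω = 1352.4677×42/74 = 767.6168 rpm, dir flips to −; running = −767.6168
Stage 4 [89T→69T]: ω = 767.6168×89/69 = 990.1145 rpm, dir flips to +; running = +990.1145
Stage 5 [92T→92T]: ω = 990.1145×92/92 = 990.1145 rpm, dir flips to −; running = −990.1145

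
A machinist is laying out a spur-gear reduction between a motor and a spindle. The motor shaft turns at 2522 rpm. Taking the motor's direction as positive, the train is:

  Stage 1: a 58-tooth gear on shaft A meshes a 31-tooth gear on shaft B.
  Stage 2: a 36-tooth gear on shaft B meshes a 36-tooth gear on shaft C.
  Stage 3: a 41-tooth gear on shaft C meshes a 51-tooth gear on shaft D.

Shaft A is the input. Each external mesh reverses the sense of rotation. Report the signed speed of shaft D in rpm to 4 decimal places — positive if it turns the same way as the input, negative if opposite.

-3793.3688 rpm (opposite to input, |ω| = 3793.3688 rpm)

Stage 1 [58T→31T]: ω = 2522.0000×58/31 = 4718.5806 rpm, dir flips to −; running = −4718.5806
Stage 2 [36T→36T]: ω = 4718.5806×36/36 = 4718.5806 rpm, dir flips to +; running = +4718.5806
Stage 3 [41T→51T]: ω = 4718.5806×41/51 = 3793.3688 rpm, dir flips to −; running = −3793.3688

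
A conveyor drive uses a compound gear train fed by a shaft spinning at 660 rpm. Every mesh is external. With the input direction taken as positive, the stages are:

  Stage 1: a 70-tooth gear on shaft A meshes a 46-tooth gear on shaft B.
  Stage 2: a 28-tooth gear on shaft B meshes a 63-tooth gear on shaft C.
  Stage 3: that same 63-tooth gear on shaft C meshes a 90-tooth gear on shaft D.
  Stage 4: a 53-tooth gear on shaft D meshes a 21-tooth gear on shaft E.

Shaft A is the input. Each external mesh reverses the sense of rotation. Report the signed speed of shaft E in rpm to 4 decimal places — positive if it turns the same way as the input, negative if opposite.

+788.5990 rpm (same as input, |ω| = 788.5990 rpm)

Stage 1 [70T→46T]: ω = 660.0000×70/46 = 1004.3478 rpm, dir flips to −; running = −1004.3478
Stage 2 [28T→63T]: ω = 1004.3478×28/63 = 446.3768 rpm, dir flips to +; running = +446.3768
Stage 3 [63T→90T]: ω = 446.3768×63/90 = 312.4638 rpm, dir flips to −; running = −312.4638
Stage 4 [53T→21T]: ω = 312.4638×53/21 = 788.5990 rpm, dir flips to +; running = +788.5990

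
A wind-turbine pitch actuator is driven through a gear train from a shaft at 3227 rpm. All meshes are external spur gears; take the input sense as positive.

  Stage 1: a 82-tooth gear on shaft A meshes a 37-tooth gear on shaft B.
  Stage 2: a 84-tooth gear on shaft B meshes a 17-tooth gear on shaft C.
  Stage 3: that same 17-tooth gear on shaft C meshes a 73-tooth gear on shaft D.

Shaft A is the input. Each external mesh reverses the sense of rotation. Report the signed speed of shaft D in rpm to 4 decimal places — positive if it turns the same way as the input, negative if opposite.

Stage 1 [82T→37T]: ω = 3227.0000×82/37 = 7151.7297 rpm, dir flips to −; running = −7151.7297
Stage 2 [84T→17T]: ω = 7151.7297×84/17 = 35337.9587 rpm, dir flips to +; running = +35337.9587
Stage 3 [17T→73T]: ω = 35337.9587×17/73 = 8229.3876 rpm, dir flips to −; running = −8229.3876

-8229.3876 rpm (opposite to input, |ω| = 8229.3876 rpm)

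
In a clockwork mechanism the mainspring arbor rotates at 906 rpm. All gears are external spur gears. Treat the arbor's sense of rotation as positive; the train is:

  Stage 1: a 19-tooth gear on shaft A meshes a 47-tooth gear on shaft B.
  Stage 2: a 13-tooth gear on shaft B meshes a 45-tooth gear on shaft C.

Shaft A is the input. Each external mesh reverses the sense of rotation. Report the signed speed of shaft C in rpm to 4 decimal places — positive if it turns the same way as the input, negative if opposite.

+105.8071 rpm (same as input, |ω| = 105.8071 rpm)

Stage 1 [19T→47T]: ω = 906.0000×19/47 = 366.2553 rpm, dir flips to −; running = −366.2553
Stage 2 [13T→45T]: ω = 366.2553×13/45 = 105.8071 rpm, dir flips to +; running = +105.8071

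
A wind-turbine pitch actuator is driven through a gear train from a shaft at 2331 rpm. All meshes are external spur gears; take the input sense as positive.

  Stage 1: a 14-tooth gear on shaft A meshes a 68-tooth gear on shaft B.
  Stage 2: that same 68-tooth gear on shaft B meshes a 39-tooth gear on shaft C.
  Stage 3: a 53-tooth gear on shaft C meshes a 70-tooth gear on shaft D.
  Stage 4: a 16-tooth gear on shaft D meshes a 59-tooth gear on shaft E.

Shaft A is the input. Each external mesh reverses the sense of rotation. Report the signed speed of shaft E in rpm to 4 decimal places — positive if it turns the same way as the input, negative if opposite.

+171.8112 rpm (same as input, |ω| = 171.8112 rpm)

Stage 1 [14T→68T]: ω = 2331.0000×14/68 = 479.9118 rpm, dir flips to −; running = −479.9118
Stage 2 [68T→39T]: ω = 479.9118×68/39 = 836.7692 rpm, dir flips to +; running = +836.7692
Stage 3 [53T→70T]: ω = 836.7692×53/70 = 633.5538 rpm, dir flips to −; running = −633.5538
Stage 4 [16T→59T]: ω = 633.5538×16/59 = 171.8112 rpm, dir flips to +; running = +171.8112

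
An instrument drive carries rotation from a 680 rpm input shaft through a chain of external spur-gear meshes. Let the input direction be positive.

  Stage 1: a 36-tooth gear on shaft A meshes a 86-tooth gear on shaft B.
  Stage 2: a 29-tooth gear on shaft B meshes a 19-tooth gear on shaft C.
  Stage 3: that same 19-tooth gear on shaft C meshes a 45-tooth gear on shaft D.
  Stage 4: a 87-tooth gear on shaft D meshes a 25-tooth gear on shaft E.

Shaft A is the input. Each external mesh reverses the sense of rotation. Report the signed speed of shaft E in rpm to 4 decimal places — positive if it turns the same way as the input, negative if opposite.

Stage 1 [36T→86T]: ω = 680.0000×36/86 = 284.6512 rpm, dir flips to −; running = −284.6512
Stage 2 [29T→19T]: ω = 284.6512×29/19 = 434.4676 rpm, dir flips to +; running = +434.4676
Stage 3 [19T→45T]: ω = 434.4676×19/45 = 183.4419 rpm, dir flips to −; running = −183.4419
Stage 4 [87T→25T]: ω = 183.4419×87/25 = 638.3777 rpm, dir flips to +; running = +638.3777

+638.3777 rpm (same as input, |ω| = 638.3777 rpm)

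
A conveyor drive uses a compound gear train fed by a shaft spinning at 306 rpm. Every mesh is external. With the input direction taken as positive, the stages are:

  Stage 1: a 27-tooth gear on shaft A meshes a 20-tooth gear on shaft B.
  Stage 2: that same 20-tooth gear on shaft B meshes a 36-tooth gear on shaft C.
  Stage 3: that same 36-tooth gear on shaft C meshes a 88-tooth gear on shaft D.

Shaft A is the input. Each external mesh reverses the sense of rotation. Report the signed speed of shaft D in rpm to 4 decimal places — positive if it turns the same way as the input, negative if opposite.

Stage 1 [27T→20T]: ω = 306.0000×27/20 = 413.1000 rpm, dir flips to −; running = −413.1000
Stage 2 [20T→36T]: ω = 413.1000×20/36 = 229.5000 rpm, dir flips to +; running = +229.5000
Stage 3 [36T→88T]: ω = 229.5000×36/88 = 93.8864 rpm, dir flips to −; running = −93.8864

-93.8864 rpm (opposite to input, |ω| = 93.8864 rpm)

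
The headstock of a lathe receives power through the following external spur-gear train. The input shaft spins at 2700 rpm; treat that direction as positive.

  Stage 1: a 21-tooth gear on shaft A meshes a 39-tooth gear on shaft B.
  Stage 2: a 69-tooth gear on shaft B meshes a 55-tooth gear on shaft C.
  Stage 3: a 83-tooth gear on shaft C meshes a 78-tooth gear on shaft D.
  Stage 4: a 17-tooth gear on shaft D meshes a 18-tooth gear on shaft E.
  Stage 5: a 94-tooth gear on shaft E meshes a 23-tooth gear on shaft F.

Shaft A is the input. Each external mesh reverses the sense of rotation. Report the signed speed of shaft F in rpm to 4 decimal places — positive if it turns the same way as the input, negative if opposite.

-7491.4309 rpm (opposite to input, |ω| = 7491.4309 rpm)

Stage 1 [21T→39T]: ω = 2700.0000×21/39 = 1453.8462 rpm, dir flips to −; running = −1453.8462
Stage 2 [69T→55T]: ω = 1453.8462×69/55 = 1823.9161 rpm, dir flips to +; running = +1823.9161
Stage 3 [83T→78T]: ω = 1823.9161×83/78 = 1940.8338 rpm, dir flips to −; running = −1940.8338
Stage 4 [17T→18T]: ω = 1940.8338×17/18 = 1833.0097 rpm, dir flips to +; running = +1833.0097
Stage 5 [94T→23T]: ω = 1833.0097×94/23 = 7491.4309 rpm, dir flips to −; running = −7491.4309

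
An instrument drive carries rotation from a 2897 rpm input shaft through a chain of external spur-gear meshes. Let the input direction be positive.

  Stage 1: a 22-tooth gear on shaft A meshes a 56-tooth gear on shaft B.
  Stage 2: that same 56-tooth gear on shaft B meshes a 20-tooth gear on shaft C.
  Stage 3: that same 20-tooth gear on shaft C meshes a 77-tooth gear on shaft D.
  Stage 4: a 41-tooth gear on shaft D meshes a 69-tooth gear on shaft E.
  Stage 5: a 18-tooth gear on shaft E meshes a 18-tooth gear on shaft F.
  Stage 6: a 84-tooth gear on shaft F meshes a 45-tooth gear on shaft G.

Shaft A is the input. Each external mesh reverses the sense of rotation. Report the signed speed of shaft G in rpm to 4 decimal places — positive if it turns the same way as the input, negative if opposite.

+918.0831 rpm (same as input, |ω| = 918.0831 rpm)

Stage 1 [22T→56T]: ω = 2897.0000×22/56 = 1138.1071 rpm, dir flips to −; running = −1138.1071
Stage 2 [56T→20T]: ω = 1138.1071×56/20 = 3186.7000 rpm, dir flips to +; running = +3186.7000
Stage 3 [20T→77T]: ω = 3186.7000×20/77 = 827.7143 rpm, dir flips to −; running = −827.7143
Stage 4 [41T→69T]: ω = 827.7143×41/69 = 491.8302 rpm, dir flips to +; running = +491.8302
Stage 5 [18T→18T]: ω = 491.8302×18/18 = 491.8302 rpm, dir flips to −; running = −491.8302
Stage 6 [84T→45T]: ω = 491.8302×84/45 = 918.0831 rpm, dir flips to +; running = +918.0831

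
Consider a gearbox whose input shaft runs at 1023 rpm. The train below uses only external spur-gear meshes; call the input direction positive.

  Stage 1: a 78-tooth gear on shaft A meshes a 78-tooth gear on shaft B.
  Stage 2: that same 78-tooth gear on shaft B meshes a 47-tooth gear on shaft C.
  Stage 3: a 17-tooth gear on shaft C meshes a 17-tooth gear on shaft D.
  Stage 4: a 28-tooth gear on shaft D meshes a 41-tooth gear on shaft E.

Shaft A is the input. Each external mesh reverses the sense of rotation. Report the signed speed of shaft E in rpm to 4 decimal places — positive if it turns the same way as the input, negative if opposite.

Stage 1 [78T→78T]: ω = 1023.0000×78/78 = 1023.0000 rpm, dir flips to −; running = −1023.0000
Stage 2 [78T→47T]: ω = 1023.0000×78/47 = 1697.7447 rpm, dir flips to +; running = +1697.7447
Stage 3 [17T→17T]: ω = 1697.7447×17/17 = 1697.7447 rpm, dir flips to −; running = −1697.7447
Stage 4 [28T→41T]: ω = 1697.7447×28/41 = 1159.4354 rpm, dir flips to +; running = +1159.4354

+1159.4354 rpm (same as input, |ω| = 1159.4354 rpm)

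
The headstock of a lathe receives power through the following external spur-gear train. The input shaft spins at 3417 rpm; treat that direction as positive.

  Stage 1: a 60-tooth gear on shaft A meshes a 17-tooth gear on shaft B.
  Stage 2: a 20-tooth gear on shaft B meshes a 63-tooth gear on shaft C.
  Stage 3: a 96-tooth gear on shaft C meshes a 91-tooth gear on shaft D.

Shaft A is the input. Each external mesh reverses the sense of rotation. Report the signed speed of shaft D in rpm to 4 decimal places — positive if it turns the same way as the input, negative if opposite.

-4038.9325 rpm (opposite to input, |ω| = 4038.9325 rpm)

Stage 1 [60T→17T]: ω = 3417.0000×60/17 = 12060.0000 rpm, dir flips to −; running = −12060.0000
Stage 2 [20T→63T]: ω = 12060.0000×20/63 = 3828.5714 rpm, dir flips to +; running = +3828.5714
Stage 3 [96T→91T]: ω = 3828.5714×96/91 = 4038.9325 rpm, dir flips to −; running = −4038.9325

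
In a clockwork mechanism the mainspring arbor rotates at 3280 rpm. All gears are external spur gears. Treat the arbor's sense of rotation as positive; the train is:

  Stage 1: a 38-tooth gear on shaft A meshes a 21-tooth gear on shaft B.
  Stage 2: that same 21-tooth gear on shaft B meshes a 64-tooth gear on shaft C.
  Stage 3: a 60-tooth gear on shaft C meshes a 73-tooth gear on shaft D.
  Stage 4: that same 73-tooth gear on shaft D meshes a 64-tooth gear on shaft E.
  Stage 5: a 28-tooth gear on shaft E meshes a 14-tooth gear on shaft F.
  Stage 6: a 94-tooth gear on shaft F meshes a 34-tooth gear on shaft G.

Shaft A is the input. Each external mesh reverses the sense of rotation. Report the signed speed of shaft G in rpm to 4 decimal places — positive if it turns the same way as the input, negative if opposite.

Stage 1 [38T→21T]: ω = 3280.0000×38/21 = 5935.2381 rpm, dir flips to −; running = −5935.2381
Stage 2 [21T→64T]: ω = 5935.2381×21/64 = 1947.5000 rpm, dir flips to +; running = +1947.5000
Stage 3 [60T→73T]: ω = 1947.5000×60/73 = 1600.6849 rpm, dir flips to −; running = −1600.6849
Stage 4 [73T→64T]: ω = 1600.6849×73/64 = 1825.7812 rpm, dir flips to +; running = +1825.7812
Stage 5 [28T→14T]: ω = 1825.7812×28/14 = 3651.5625 rpm, dir flips to −; running = −3651.5625
Stage 6 [94T→34T]: ω = 3651.5625×94/34 = 10095.4963 rpm, dir flips to +; running = +10095.4963

+10095.4963 rpm (same as input, |ω| = 10095.4963 rpm)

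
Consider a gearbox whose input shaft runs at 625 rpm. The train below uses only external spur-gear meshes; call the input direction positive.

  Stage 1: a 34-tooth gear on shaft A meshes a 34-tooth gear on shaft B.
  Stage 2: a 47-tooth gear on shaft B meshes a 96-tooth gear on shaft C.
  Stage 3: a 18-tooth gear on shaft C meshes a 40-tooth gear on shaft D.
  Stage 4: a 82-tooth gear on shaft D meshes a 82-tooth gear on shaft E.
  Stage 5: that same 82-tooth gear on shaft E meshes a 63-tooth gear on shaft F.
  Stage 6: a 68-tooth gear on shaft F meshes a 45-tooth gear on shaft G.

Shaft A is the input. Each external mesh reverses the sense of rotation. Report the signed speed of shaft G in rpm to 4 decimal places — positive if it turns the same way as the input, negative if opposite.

+270.8251 rpm (same as input, |ω| = 270.8251 rpm)

Stage 1 [34T→34T]: ω = 625.0000×34/34 = 625.0000 rpm, dir flips to −; running = −625.0000
Stage 2 [47T→96T]: ω = 625.0000×47/96 = 305.9896 rpm, dir flips to +; running = +305.9896
Stage 3 [18T→40T]: ω = 305.9896×18/40 = 137.6953 rpm, dir flips to −; running = −137.6953
Stage 4 [82T→82T]: ω = 137.6953×82/82 = 137.6953 rpm, dir flips to +; running = +137.6953
Stage 5 [82T→63T]: ω = 137.6953×82/63 = 179.2225 rpm, dir flips to −; running = −179.2225
Stage 6 [68T→45T]: ω = 179.2225×68/45 = 270.8251 rpm, dir flips to +; running = +270.8251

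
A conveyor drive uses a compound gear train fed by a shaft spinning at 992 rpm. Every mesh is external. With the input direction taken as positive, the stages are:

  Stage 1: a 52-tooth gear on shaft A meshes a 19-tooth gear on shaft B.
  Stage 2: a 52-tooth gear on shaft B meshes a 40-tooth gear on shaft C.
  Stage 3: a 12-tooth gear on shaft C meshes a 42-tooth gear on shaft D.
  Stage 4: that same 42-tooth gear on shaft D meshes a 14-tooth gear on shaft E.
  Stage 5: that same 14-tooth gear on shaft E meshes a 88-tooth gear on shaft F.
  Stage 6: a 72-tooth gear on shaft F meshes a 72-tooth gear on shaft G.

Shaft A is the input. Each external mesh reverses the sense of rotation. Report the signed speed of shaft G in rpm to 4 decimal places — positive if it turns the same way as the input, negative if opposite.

+481.2861 rpm (same as input, |ω| = 481.2861 rpm)

Stage 1 [52T→19T]: ω = 992.0000×52/19 = 2714.9474 rpm, dir flips to −; running = −2714.9474
Stage 2 [52T→40T]: ω = 2714.9474×52/40 = 3529.4316 rpm, dir flips to +; running = +3529.4316
Stage 3 [12T→42T]: ω = 3529.4316×12/42 = 1008.4090 rpm, dir flips to −; running = −1008.4090
Stage 4 [42T→14T]: ω = 1008.4090×42/14 = 3025.2271 rpm, dir flips to +; running = +3025.2271
Stage 5 [14T→88T]: ω = 3025.2271×14/88 = 481.2861 rpm, dir flips to −; running = −481.2861
Stage 6 [72T→72T]: ω = 481.2861×72/72 = 481.2861 rpm, dir flips to +; running = +481.2861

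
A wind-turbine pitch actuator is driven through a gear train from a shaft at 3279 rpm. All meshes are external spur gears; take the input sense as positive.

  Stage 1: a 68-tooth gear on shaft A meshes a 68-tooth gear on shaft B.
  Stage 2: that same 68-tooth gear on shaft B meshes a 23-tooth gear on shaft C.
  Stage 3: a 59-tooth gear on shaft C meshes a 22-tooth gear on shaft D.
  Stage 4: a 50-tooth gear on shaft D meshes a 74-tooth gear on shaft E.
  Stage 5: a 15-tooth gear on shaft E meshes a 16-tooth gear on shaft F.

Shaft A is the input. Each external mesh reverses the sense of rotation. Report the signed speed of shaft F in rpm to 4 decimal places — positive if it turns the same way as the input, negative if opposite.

-16468.7784 rpm (opposite to input, |ω| = 16468.7784 rpm)

Stage 1 [68T→68T]: ω = 3279.0000×68/68 = 3279.0000 rpm, dir flips to −; running = −3279.0000
Stage 2 [68T→23T]: ω = 3279.0000×68/23 = 9694.4348 rpm, dir flips to +; running = +9694.4348
Stage 3 [59T→22T]: ω = 9694.4348×59/22 = 25998.7115 rpm, dir flips to −; running = −25998.7115
Stage 4 [50T→74T]: ω = 25998.7115×50/74 = 17566.6969 rpm, dir flips to +; running = +17566.6969
Stage 5 [15T→16T]: ω = 17566.6969×15/16 = 16468.7784 rpm, dir flips to −; running = −16468.7784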